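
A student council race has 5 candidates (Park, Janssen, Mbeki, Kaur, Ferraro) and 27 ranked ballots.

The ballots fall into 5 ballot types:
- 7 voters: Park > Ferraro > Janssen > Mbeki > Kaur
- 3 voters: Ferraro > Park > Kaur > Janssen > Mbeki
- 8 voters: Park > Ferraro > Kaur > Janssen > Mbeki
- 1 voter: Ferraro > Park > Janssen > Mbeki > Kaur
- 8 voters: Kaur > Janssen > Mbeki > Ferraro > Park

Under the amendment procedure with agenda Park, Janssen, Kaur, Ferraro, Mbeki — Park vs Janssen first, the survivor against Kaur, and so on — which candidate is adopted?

Round 1: Park vs Janssen — 19–8, Park advances.
Round 2: Park vs Kaur — 19–8, Park advances.
Round 3: Park vs Ferraro — 15–12, Park advances.
Round 4: Park vs Mbeki — 19–8, Park advances.
The agenda winner is Park.

Park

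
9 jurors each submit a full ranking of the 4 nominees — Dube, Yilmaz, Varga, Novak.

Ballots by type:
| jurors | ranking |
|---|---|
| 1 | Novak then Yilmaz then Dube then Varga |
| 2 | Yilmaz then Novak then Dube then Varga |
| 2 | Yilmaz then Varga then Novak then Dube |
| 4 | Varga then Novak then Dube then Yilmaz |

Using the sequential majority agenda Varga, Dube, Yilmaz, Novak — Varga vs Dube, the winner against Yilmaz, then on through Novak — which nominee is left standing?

Novak

Round 1: Varga vs Dube — 6–3, Varga advances.
Round 2: Varga vs Yilmaz — 4–5, Yilmaz advances.
Round 3: Yilmaz vs Novak — 4–5, Novak advances.
Novak survives the agenda.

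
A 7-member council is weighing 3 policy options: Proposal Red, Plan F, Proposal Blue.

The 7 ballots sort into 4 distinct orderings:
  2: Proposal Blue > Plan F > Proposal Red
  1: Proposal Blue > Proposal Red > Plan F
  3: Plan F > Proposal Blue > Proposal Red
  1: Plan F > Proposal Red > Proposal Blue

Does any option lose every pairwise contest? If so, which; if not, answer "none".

Proposal Red

Head-to-head results (7 council members):
Proposal Red vs Plan F: Proposal Red preferred on 1 ballot; Plan F wins 6–1.
Proposal Red vs Proposal Blue: Proposal Blue wins 6–1.
Plan F vs Proposal Blue: 3+1 = 4 for Plan F, 3 for Proposal Blue — Plan F by 4–3.
Proposal Red is beaten in every head-to-head and is the Condorcet loser.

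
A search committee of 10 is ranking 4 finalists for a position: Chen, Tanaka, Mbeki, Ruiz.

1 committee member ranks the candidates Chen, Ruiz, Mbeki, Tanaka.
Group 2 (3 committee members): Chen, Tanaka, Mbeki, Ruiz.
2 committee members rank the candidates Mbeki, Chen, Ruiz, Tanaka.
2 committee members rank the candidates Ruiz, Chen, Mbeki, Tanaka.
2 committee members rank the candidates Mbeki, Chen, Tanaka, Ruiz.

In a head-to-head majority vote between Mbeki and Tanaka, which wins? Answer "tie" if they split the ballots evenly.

Ballots ranking Mbeki above Tanaka: 1 + 2 + 2 + 2 = 7.
Ballots ranking Tanaka above Mbeki: 10 − 7 = 3.
Mbeki wins the head-to-head 7–3.

Mbeki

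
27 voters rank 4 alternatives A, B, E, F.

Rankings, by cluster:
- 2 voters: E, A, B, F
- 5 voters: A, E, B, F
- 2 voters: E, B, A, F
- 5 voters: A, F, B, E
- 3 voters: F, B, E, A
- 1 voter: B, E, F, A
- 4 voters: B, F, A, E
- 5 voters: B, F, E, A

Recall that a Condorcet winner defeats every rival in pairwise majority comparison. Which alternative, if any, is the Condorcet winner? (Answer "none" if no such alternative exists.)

Pairwise majorities:
A vs B: 2+5+5 = 12 for A, 15 for B — B by 15–12.
A vs E: A preferred on 5+5+4 = 14 ballots; A wins 14–13.
A vs F: 2+5+2+5 = 14 for A, 13 for F — A by 14–13.
B vs E: 18 to 9, B.
B vs F: B is ranked higher on 2+5+2+1+4+5 = 19 ballots, F on 8. B wins 19–8.
E vs F: 10 to 17, F.
B defeats every rival head-to-head and is the Condorcet winner.

B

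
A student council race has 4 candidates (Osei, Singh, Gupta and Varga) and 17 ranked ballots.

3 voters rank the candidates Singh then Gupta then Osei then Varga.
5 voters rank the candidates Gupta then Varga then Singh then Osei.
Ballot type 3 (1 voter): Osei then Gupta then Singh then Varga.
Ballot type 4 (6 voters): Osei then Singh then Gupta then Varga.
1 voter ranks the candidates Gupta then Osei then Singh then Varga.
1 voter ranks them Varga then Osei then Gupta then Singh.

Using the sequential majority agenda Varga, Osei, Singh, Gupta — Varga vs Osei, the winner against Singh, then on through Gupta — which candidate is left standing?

Round 1: Varga vs Osei — 6–11, Osei advances.
Round 2: Osei vs Singh — 9–8, Osei advances.
Round 3: Osei vs Gupta — 8–9, Gupta advances.
Gupta survives the agenda.

Gupta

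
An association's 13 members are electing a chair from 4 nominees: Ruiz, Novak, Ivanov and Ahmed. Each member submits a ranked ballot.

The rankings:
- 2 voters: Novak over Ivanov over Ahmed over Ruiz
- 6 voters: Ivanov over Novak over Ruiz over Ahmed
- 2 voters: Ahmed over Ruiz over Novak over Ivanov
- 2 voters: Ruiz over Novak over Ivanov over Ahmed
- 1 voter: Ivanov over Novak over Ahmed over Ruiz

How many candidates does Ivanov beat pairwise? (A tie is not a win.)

Ivanov against each rival (13 voters):
Ivanov vs Ruiz: Ivanov is ranked higher on 2+6+1 = 9 ballots, Ruiz on 4. Ivanov wins 9–4.
Ivanov vs Novak: 7 to 6, Ivanov.
Ivanov vs Ahmed: 11 to 2, Ivanov.
Ivanov beats Ruiz, Novak, Ahmed — 3 pairwise wins.

3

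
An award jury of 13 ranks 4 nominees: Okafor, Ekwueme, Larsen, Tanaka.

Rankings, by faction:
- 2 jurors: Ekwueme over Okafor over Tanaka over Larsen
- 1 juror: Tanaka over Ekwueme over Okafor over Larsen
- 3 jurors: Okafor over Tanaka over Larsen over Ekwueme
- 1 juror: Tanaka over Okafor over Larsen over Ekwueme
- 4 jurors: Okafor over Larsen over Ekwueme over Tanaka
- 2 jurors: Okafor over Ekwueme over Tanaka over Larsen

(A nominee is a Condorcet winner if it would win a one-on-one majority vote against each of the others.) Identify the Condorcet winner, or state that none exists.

Okafor

Pairwise majorities:
Okafor vs Ekwueme: 3+1+4+2 = 10 for Okafor, 3 for Ekwueme — Okafor by 10–3.
Okafor vs Larsen: 13 to 0, Okafor.
Okafor vs Tanaka: 2+3+4+2 = 11 for Okafor, 2 for Tanaka — Okafor by 11–2.
Ekwueme vs Larsen: Ekwueme preferred on 2+1+2 = 5 ballots; Larsen wins 8–5.
Ekwueme vs Tanaka: Ekwueme is ranked higher on 2+4+2 = 8 ballots, Tanaka on 5. Ekwueme wins 8–5.
Larsen vs Tanaka: 4 to 9, Tanaka.
Okafor defeats every rival head-to-head and is the Condorcet winner.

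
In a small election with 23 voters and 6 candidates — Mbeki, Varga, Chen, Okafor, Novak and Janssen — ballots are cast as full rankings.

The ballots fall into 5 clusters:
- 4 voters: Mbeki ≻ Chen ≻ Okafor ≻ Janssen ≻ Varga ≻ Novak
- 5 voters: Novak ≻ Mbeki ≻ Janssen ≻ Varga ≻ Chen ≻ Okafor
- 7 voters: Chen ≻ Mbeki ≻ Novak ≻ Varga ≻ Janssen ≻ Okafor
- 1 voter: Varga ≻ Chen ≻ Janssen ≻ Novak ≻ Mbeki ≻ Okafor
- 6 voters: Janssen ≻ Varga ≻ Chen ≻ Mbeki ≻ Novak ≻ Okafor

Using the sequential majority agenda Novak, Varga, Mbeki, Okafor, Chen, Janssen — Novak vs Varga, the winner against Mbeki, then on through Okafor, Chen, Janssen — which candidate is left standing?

Round 1: Novak vs Varga — 12–11, Novak advances.
Round 2: Novak vs Mbeki — 6–17, Mbeki advances.
Round 3: Mbeki vs Okafor — 23–0, Mbeki advances.
Round 4: Mbeki vs Chen — 9–14, Chen advances.
Round 5: Chen vs Janssen — 12–11, Chen advances.
The agenda winner is Chen.

Chen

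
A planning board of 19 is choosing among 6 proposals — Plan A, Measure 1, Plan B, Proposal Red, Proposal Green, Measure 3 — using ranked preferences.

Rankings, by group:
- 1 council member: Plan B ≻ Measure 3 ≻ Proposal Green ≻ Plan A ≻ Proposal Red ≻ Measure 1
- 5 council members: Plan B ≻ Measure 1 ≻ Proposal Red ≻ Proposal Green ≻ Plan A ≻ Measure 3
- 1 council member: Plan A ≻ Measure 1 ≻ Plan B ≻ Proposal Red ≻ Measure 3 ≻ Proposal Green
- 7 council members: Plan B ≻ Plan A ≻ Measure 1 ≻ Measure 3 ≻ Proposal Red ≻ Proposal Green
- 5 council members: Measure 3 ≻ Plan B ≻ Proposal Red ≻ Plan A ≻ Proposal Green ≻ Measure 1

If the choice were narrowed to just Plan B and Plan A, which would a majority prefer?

Plan B

Ballots ranking Plan B above Plan A: 1 + 5 + 7 + 5 = 18.
Ballots ranking Plan A above Plan B: 19 − 18 = 1.
Plan B wins the head-to-head 18–1.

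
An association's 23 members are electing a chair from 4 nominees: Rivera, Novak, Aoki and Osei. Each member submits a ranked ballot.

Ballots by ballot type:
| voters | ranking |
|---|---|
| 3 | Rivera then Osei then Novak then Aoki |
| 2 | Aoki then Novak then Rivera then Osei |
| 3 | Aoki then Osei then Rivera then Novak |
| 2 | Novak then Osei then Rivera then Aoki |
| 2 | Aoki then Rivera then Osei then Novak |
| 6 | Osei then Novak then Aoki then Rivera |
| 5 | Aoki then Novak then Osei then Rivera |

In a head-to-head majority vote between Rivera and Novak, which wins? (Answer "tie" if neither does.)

Ballots ranking Rivera above Novak: 3 + 3 + 2 = 8.
Ballots ranking Novak above Rivera: 23 − 8 = 15.
Novak wins the head-to-head 15–8.

Novak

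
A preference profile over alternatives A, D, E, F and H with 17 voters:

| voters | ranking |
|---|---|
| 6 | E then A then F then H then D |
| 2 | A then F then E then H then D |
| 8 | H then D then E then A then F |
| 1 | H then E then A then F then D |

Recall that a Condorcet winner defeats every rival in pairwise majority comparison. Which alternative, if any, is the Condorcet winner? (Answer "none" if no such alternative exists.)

H

Check each pair by majority over 17 ballots:
A vs D: 9 to 8, A.
A vs E: E, 15–2.
A vs F: A wins 17–0.
A vs H: 6+2 = 8 for A, 9 for H — H by 9–8.
D vs E: 8 for D, 9 for E — E by 9–8.
D vs F: F wins 9–8.
D vs H: 0 to 17, H.
E vs F: 15 to 2, E.
E vs H: E is ranked higher on 6+2 = 8 ballots, H on 9. H wins 9–8.
F vs H: 6+2 = 8 for F, 9 for H — H by 9–8.
H beats each of A, D, E, F — H is the Condorcet winner.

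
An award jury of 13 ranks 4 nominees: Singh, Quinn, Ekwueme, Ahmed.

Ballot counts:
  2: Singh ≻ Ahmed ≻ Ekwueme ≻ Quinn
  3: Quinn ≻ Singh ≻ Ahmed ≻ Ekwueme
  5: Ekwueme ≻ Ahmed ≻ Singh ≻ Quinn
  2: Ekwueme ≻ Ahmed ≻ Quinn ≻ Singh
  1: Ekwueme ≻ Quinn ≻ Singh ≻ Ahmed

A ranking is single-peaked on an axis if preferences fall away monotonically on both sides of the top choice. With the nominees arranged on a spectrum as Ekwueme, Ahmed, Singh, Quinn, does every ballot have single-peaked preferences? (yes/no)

Axis positions: Ekwueme=1, Ahmed=2, Singh=3, Quinn=4.
Cluster 1 (peak Singh at position 3): ranking walks positions 3-2-1-4, expanding outward from the peak — single-peaked.
Cluster 2 (peak Quinn at position 4): ranking walks positions 4-3-2-1, expanding outward from the peak — single-peaked.
Cluster 3 (peak Ekwueme at position 1): ranking walks positions 1-2-3-4, expanding outward from the peak — single-peaked.
Cluster 4: ranking walks positions 1-2-4-3; Quinn is ranked above Singh even though Singh lies between Quinn and the peak Ekwueme on the axis — preferences dip and rise again. Not single-peaked.
Cluster 5: ranking walks positions 1-4-3-2; Quinn is ranked above Ahmed even though Ahmed lies between Quinn and the peak Ekwueme on the axis — preferences dip and rise again. Not single-peaked.
Cluster 4 violates single-peakedness, so the profile is not single-peaked on this axis.

no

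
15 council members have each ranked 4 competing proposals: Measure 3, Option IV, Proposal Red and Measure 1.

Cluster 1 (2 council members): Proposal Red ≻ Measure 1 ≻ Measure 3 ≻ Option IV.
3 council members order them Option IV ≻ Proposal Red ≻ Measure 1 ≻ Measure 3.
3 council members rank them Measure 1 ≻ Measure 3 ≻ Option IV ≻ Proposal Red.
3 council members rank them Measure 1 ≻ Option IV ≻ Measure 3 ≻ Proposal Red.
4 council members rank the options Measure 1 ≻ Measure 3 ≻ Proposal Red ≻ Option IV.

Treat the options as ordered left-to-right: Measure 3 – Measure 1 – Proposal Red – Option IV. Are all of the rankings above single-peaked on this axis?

Axis positions: Measure 3=1, Measure 1=2, Proposal Red=3, Option IV=4.
Cluster 1 (peak Proposal Red at position 3): ranking walks positions 3-2-1-4, expanding outward from the peak — single-peaked.
Cluster 2 (peak Option IV at position 4): ranking walks positions 4-3-2-1, expanding outward from the peak — single-peaked.
Cluster 3: ranking walks positions 2-1-4-3; Option IV is ranked above Proposal Red even though Proposal Red lies between Option IV and the peak Measure 1 on the axis — preferences dip and rise again. Not single-peaked.
Cluster 4: ranking walks positions 2-4-1-3; Option IV is ranked above Proposal Red even though Proposal Red lies between Option IV and the peak Measure 1 on the axis — preferences dip and rise again. Not single-peaked.
Cluster 5 (peak Measure 1 at position 2): ranking walks positions 2-1-3-4, expanding outward from the peak — single-peaked.
Cluster 3 violates single-peakedness, so the profile is not single-peaked on this axis.

no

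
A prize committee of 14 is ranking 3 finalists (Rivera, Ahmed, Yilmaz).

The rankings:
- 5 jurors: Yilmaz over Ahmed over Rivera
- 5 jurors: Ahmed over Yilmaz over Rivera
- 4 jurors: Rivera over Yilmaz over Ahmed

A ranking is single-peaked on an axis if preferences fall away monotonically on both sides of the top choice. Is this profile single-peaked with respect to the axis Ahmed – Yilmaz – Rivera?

Axis positions: Ahmed=1, Yilmaz=2, Rivera=3.
Type 1 (peak Yilmaz at position 2): ranking walks positions 2-1-3, expanding outward from the peak — single-peaked.
Type 2 (peak Ahmed at position 1): ranking walks positions 1-2-3, expanding outward from the peak — single-peaked.
Type 3 (peak Rivera at position 3): ranking walks positions 3-2-1, expanding outward from the peak — single-peaked.
Every ranking is single-peaked on this axis.

yes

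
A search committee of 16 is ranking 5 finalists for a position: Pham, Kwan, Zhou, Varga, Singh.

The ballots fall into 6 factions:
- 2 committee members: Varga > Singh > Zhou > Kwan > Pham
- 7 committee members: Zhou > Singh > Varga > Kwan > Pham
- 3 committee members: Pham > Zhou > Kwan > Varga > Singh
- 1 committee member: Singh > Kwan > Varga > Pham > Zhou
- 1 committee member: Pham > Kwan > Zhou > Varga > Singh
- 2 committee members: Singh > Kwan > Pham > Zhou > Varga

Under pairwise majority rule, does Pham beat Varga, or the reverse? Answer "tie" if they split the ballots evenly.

Varga

Ballots ranking Pham above Varga: 3 + 1 + 2 = 6.
Ballots ranking Varga above Pham: 16 − 6 = 10.
Varga wins the head-to-head 10–6.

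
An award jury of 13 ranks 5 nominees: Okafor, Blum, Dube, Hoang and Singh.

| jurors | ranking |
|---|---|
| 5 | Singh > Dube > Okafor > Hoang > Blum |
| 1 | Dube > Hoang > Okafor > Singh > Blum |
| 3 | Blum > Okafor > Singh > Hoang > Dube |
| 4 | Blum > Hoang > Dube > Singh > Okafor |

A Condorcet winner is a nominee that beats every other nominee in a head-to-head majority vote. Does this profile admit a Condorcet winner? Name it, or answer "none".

Pairwise majorities:
Okafor vs Blum: 6 to 7, Blum.
Okafor vs Dube: Okafor preferred on 3 ballots; Dube wins 10–3.
Okafor vs Hoang: Okafor preferred on 5+3 = 8 ballots; Okafor wins 8–5.
Okafor vs Singh: Okafor is ranked higher on 1+3 = 4 ballots, Singh on 9. Singh wins 9–4.
Blum vs Dube: Blum is ranked higher on 3+4 = 7 ballots, Dube on 6. Blum wins 7–6.
Blum vs Hoang: 7 to 6, Blum.
Blum vs Singh: 3+4 = 7 for Blum, 6 for Singh — Blum by 7–6.
Dube vs Hoang: Dube is ranked higher on 5+1 = 6 ballots, Hoang on 7. Hoang wins 7–6.
Dube vs Singh: 1+4 = 5 for Dube, 8 for Singh — Singh by 8–5.
Hoang vs Singh: Hoang is ranked higher on 1+4 = 5 ballots, Singh on 8. Singh wins 8–5.
Blum wins every pairwise contest, so Blum is the Condorcet winner.

Blum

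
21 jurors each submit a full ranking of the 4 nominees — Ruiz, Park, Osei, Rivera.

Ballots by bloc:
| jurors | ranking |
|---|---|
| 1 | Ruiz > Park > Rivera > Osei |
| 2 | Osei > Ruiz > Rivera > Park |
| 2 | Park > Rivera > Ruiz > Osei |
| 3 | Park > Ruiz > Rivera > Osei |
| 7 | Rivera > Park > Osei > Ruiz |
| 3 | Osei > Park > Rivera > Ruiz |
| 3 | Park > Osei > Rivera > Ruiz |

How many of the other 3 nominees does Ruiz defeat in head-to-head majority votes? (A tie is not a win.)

Ruiz against each rival (21 jurors):
Ruiz–Park: Park 18–3.
Ruiz vs Osei: Osei wins 15–6.
Ruiz vs Rivera: 1+2+3 = 6 for Ruiz, 15 for Rivera — Rivera by 15–6.
Ruiz beats no one; loses to Park, Osei, Rivera — 0 pairwise wins.

0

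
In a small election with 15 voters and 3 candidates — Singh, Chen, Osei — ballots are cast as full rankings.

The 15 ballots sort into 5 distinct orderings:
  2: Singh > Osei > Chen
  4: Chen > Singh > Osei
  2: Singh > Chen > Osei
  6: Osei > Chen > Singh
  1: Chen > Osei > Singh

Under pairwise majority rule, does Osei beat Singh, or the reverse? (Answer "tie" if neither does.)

Ballots ranking Osei above Singh: 6 + 1 = 7.
Ballots ranking Singh above Osei: 15 − 7 = 8.
Singh wins the head-to-head 8–7.

Singh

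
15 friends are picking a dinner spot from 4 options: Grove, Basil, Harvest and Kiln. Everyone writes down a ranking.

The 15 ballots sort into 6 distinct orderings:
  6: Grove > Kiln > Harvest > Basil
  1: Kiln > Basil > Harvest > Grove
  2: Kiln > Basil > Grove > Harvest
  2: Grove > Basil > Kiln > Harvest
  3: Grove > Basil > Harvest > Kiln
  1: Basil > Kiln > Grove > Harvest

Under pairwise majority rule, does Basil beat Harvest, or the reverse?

Ballots ranking Basil above Harvest: 1 + 2 + 2 + 3 + 1 = 9.
Ballots ranking Harvest above Basil: 15 − 9 = 6.
Basil wins the head-to-head 9–6.

Basil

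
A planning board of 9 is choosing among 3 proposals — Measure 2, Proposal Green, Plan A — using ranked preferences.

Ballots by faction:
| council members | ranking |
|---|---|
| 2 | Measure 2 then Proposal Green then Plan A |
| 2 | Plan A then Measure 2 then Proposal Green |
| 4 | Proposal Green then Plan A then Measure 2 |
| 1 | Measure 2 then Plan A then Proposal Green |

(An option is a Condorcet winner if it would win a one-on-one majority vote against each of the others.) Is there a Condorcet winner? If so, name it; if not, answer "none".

Check each pair by majority over 9 ballots:
Measure 2 vs Proposal Green: Measure 2 wins 5–4.
Measure 2 vs Plan A: Measure 2 is ranked higher on 2+1 = 3 ballots, Plan A on 6. Plan A wins 6–3.
Proposal Green vs Plan A: Proposal Green, 6–3.
Every option loses at least once (Measure 2 loses to Plan A; Proposal Green loses to Measure 2; Plan A loses to Proposal Green). The majority relation contains the cycle Measure 2 → Proposal Green → Plan A → Measure 2, so there is no Condorcet winner.

none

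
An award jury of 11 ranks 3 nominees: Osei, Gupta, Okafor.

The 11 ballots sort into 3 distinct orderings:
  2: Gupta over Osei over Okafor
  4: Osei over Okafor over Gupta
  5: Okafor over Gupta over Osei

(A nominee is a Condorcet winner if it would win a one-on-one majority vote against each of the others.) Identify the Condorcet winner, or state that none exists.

Check each pair by majority over 11 ballots:
Osei vs Gupta: Gupta, 7–4.
Osei–Okafor: Osei 6–5.
Gupta–Okafor: Okafor 9–2.
No nominee is unbeaten: Osei loses to Gupta; Gupta loses to Okafor; Okafor loses to Osei. In particular Osei > Okafor > Gupta > Osei is a majority cycle — no Condorcet winner exists.

none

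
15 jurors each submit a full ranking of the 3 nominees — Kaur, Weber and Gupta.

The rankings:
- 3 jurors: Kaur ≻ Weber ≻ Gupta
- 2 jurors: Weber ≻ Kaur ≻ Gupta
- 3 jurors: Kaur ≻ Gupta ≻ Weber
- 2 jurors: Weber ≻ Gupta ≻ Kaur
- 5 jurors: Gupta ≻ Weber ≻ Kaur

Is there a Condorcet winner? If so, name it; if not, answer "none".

none

Check each pair by majority over 15 ballots:
Kaur vs Weber: 3+3 = 6 for Kaur, 9 for Weber — Weber by 9–6.
Kaur vs Gupta: Kaur, 8–7.
Weber vs Gupta: 3+2+2 = 7 for Weber, 8 for Gupta — Gupta by 8–7.
Each nominee drops at least one matchup (Kaur loses to Weber; Weber loses to Gupta; Gupta loses to Kaur); the cycle Kaur beats Gupta beats Weber beats Kaur rules out a Condorcet winner.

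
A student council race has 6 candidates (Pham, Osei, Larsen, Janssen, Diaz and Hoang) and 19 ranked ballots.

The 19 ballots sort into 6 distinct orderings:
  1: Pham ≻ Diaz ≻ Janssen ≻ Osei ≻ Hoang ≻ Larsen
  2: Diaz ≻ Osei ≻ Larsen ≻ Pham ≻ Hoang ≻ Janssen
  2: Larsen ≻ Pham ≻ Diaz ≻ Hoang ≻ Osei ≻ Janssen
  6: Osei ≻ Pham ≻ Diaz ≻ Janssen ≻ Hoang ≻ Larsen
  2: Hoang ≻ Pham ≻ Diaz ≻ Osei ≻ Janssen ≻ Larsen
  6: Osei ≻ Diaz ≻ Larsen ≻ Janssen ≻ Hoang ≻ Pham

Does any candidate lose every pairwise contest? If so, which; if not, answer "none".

Head-to-head results (19 voters):
Pham–Osei: Osei 14–5.
Pham vs Larsen: Larsen wins 10–9.
Pham–Janssen: Pham 13–6.
Pham vs Diaz: Pham is ranked higher on 1+2+6+2 = 11 ballots, Diaz on 8. Pham wins 11–8.
Pham–Hoang: Pham 11–8.
Osei–Larsen: Osei 17–2.
Osei vs Janssen: Osei preferred on 2+2+6+2+6 = 18 ballots; Osei wins 18–1.
Osei vs Diaz: Osei is ranked higher on 6+6 = 12 ballots, Diaz on 7. Osei wins 12–7.
Osei vs Hoang: 1+2+6+6 = 15 for Osei, 4 for Hoang — Osei by 15–4.
Larsen–Janssen: Larsen 10–9.
Larsen vs Diaz: Diaz wins 17–2.
Larsen vs Hoang: 2+2+6 = 10 for Larsen, 9 for Hoang — Larsen by 10–9.
Janssen vs Diaz: Janssen preferred on 0 ballots; Diaz wins 19–0.
Janssen–Hoang: Janssen 13–6.
Diaz vs Hoang: Diaz preferred on 1+2+2+6+6 = 17 ballots; Diaz wins 17–2.
Hoang loses to every other candidate — it is the Condorcet loser.

Hoang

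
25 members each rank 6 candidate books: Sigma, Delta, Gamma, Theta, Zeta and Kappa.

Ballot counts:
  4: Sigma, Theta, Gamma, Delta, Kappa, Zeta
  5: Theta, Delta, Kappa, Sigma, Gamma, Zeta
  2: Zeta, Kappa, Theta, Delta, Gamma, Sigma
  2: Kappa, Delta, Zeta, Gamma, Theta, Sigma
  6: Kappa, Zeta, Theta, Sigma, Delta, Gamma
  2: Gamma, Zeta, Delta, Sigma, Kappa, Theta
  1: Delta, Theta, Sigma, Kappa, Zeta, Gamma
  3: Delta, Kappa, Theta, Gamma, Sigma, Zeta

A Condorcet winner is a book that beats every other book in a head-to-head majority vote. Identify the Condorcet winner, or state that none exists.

none

Pairwise majorities:
Sigma vs Delta: Delta wins 15–10.
Sigma vs Gamma: Sigma wins 16–9.
Sigma vs Theta: Theta, 19–6.
Sigma–Zeta: Sigma 13–12.
Sigma vs Kappa: Kappa wins 18–7.
Delta–Gamma: Delta 19–6.
Delta vs Theta: Theta, 17–8.
Delta vs Zeta: Delta, 15–10.
Delta vs Kappa: Delta, 15–10.
Gamma vs Theta: Theta wins 21–4.
Gamma–Zeta: Gamma 14–11.
Gamma vs Kappa: Kappa, 19–6.
Theta vs Zeta: Theta, 13–12.
Theta vs Kappa: Kappa wins 15–10.
Zeta–Kappa: Kappa 21–4.
No book is unbeaten: Sigma loses to Delta; Delta loses to Theta; Gamma loses to Sigma; Theta loses to Kappa; Zeta loses to Sigma; Kappa loses to Delta. In particular Delta → Kappa → Theta → Delta is a majority cycle — no Condorcet winner exists.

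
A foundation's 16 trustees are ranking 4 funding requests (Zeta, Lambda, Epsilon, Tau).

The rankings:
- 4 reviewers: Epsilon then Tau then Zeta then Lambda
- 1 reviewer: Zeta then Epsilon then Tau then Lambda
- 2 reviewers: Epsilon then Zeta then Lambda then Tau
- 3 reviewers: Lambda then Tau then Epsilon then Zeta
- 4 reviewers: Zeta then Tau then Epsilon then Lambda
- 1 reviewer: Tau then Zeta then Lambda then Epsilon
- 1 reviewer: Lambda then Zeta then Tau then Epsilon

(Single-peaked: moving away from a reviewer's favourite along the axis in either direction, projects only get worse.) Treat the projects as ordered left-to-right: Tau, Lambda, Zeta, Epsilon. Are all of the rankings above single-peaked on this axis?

Axis positions: Tau=1, Lambda=2, Zeta=3, Epsilon=4.
Bloc 1: ranking walks positions 4-1-3-2; Tau is ranked above Zeta even though Zeta lies between Tau and the peak Epsilon on the axis — preferences dip and rise again. Not single-peaked.
Bloc 2: ranking walks positions 3-4-1-2; Tau is ranked above Lambda even though Lambda lies between Tau and the peak Zeta on the axis — preferences dip and rise again. Not single-peaked.
Bloc 3 (peak Epsilon at position 4): ranking walks positions 4-3-2-1, expanding outward from the peak — single-peaked.
Bloc 4: ranking walks positions 2-1-4-3; Epsilon is ranked above Zeta even though Zeta lies between Epsilon and the peak Lambda on the axis — preferences dip and rise again. Not single-peaked.
Bloc 5: ranking walks positions 3-1-4-2; Tau is ranked above Lambda even though Lambda lies between Tau and the peak Zeta on the axis — preferences dip and rise again. Not single-peaked.
Bloc 6: ranking walks positions 1-3-2-4; Zeta is ranked above Lambda even though Lambda lies between Zeta and the peak Tau on the axis — preferences dip and rise again. Not single-peaked.
Bloc 7 (peak Lambda at position 2): ranking walks positions 2-3-1-4, expanding outward from the peak — single-peaked.
Bloc 1 violates single-peakedness, so the profile is not single-peaked on this axis.

no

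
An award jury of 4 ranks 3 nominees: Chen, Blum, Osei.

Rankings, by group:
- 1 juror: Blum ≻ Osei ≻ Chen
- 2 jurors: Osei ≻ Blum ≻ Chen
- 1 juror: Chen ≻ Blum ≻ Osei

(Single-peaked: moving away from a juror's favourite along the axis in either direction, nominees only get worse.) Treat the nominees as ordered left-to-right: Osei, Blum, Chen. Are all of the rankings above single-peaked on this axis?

yes

Axis positions: Osei=1, Blum=2, Chen=3.
Group 1 (peak Blum at position 2): ranking walks positions 2-1-3, expanding outward from the peak — single-peaked.
Group 2 (peak Osei at position 1): ranking walks positions 1-2-3, expanding outward from the peak — single-peaked.
Group 3 (peak Chen at position 3): ranking walks positions 3-2-1, expanding outward from the peak — single-peaked.
Every ranking is single-peaked on this axis.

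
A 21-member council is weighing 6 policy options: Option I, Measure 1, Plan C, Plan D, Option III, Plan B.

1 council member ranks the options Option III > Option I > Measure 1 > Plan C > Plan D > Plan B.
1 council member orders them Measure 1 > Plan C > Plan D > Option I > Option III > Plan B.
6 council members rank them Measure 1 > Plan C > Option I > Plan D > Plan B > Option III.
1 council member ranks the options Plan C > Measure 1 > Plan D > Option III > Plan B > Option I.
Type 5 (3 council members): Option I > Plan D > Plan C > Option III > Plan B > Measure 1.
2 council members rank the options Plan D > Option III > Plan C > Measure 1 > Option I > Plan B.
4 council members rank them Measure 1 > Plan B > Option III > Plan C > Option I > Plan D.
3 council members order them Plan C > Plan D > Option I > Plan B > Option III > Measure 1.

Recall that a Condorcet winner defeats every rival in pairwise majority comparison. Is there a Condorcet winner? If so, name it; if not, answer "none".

Check each pair by majority over 21 ballots:
Option I vs Measure 1: Measure 1 wins 14–7.
Option I vs Plan C: Option I preferred on 1+3 = 4 ballots; Plan C wins 17–4.
Option I vs Plan D: Option I is ranked higher on 1+6+3+4 = 14 ballots, Plan D on 7. Option I wins 14–7.
Option I vs Option III: 1+6+3+3 = 13 for Option I, 8 for Option III — Option I by 13–8.
Option I vs Plan B: Option I wins 16–5.
Measure 1 vs Plan C: Measure 1 preferred on 1+1+6+4 = 12 ballots; Measure 1 wins 12–9.
Measure 1 vs Plan D: 13 to 8, Measure 1.
Measure 1 vs Option III: 12 to 9, Measure 1.
Measure 1–Plan B: Measure 1 15–6.
Plan C vs Plan D: Plan C, 16–5.
Plan C–Option III: Plan C 14–7.
Plan C vs Plan B: Plan C preferred on 17 ballots; Plan C wins 17–4.
Plan D vs Option III: 1+6+1+3+2+3 = 16 for Plan D, 5 for Option III — Plan D by 16–5.
Plan D vs Plan B: Plan D wins 17–4.
Option III vs Plan B: Plan B, 13–8.
Measure 1 defeats every rival head-to-head and is the Condorcet winner.

Measure 1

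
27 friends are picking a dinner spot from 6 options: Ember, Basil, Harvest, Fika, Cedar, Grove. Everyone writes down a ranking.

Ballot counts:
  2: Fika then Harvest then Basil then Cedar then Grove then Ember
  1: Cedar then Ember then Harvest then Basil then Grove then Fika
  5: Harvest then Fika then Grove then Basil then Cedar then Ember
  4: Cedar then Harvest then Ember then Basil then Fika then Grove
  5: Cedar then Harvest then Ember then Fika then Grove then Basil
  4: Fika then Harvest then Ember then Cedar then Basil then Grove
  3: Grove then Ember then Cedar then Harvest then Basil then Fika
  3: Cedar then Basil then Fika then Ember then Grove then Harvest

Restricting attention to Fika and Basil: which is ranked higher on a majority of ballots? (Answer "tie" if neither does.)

Ballots ranking Fika above Basil: 2 + 5 + 5 + 4 = 16.
Ballots ranking Basil above Fika: 27 − 16 = 11.
Fika wins the head-to-head 16–11.

Fika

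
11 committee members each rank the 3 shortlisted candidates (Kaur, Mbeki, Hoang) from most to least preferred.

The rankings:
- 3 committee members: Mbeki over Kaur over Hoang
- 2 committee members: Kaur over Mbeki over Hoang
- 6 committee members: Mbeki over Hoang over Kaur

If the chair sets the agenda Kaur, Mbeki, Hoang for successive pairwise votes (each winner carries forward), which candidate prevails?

Round 1: Kaur vs Mbeki — 2–9, Mbeki advances.
Round 2: Mbeki vs Hoang — 11–0, Mbeki advances.
The agenda winner is Mbeki.

Mbeki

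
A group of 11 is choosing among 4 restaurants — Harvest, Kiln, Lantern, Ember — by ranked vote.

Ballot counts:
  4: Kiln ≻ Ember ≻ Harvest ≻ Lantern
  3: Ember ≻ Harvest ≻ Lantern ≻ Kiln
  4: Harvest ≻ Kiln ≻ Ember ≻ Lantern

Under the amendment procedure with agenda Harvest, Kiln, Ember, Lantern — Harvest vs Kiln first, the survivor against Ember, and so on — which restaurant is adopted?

Ember

Round 1: Harvest vs Kiln — 7–4, Harvest advances.
Round 2: Harvest vs Ember — 4–7, Ember advances.
Round 3: Ember vs Lantern — 11–0, Ember advances.
Ember survives the agenda.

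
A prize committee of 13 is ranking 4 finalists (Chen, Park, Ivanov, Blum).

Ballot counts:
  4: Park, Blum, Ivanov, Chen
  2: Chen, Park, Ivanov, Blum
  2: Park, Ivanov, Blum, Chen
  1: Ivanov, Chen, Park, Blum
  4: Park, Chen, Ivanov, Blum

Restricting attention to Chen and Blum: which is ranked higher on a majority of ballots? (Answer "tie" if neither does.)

Chen

Ballots ranking Chen above Blum: 2 + 1 + 4 = 7.
Ballots ranking Blum above Chen: 13 − 7 = 6.
Chen wins the head-to-head 7–6.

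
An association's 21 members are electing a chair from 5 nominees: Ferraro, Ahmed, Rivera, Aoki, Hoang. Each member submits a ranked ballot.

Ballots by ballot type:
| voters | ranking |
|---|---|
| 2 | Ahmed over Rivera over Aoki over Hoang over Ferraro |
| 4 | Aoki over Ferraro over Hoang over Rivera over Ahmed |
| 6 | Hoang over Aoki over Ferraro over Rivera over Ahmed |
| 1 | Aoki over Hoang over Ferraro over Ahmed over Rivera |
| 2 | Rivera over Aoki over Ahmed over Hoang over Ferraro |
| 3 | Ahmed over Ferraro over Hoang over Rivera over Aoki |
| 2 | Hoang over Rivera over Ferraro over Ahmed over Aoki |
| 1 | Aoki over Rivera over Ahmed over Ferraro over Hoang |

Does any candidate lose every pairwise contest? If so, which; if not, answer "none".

Pairwise majorities:
Ferraro vs Ahmed: Ferraro is ranked higher on 4+6+1+2 = 13 ballots, Ahmed on 8. Ferraro wins 13–8.
Ferraro vs Rivera: Ferraro is ranked higher on 4+6+1+3 = 14 ballots, Rivera on 7. Ferraro wins 14–7.
Ferraro vs Aoki: 3+2 = 5 for Ferraro, 16 for Aoki — Aoki by 16–5.
Ferraro vs Hoang: Ferraro preferred on 4+3+1 = 8 ballots; Hoang wins 13–8.
Ahmed–Rivera: Rivera 15–6.
Ahmed vs Aoki: 2+3+2 = 7 for Ahmed, 14 for Aoki — Aoki by 14–7.
Ahmed vs Hoang: Hoang, 13–8.
Rivera vs Aoki: Aoki wins 12–9.
Rivera vs Hoang: Rivera is ranked higher on 2+2+1 = 5 ballots, Hoang on 16. Hoang wins 16–5.
Aoki–Hoang: Hoang 11–10.
Ahmed is beaten in every head-to-head and is the Condorcet loser.

Ahmed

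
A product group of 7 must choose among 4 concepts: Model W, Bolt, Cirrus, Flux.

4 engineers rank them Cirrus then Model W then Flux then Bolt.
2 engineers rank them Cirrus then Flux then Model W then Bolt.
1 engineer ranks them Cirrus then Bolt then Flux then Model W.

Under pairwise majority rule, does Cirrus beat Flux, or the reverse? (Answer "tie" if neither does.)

Cirrus

Ballots ranking Cirrus above Flux: 4 + 2 + 1 = 7.
Ballots ranking Flux above Cirrus: 7 − 7 = 0.
Cirrus wins the head-to-head 7–0.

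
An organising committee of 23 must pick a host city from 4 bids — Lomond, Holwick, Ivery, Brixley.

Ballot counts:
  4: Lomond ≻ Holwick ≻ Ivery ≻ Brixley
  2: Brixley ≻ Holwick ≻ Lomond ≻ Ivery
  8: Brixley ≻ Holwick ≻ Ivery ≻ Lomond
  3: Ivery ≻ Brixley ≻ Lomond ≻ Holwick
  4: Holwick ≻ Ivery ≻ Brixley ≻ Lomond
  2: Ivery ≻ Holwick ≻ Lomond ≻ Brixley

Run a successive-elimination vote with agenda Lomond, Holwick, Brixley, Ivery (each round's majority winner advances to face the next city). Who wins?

Ivery

Round 1: Lomond vs Holwick — 7–16, Holwick advances.
Round 2: Holwick vs Brixley — 10–13, Brixley advances.
Round 3: Brixley vs Ivery — 10–13, Ivery advances.
The agenda winner is Ivery.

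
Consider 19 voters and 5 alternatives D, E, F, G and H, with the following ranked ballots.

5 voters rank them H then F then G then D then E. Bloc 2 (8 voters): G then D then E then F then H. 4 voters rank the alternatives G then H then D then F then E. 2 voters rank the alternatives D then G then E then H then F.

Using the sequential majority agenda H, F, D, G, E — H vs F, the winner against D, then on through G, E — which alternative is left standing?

Round 1: H vs F — 11–8, H advances.
Round 2: H vs D — 9–10, D advances.
Round 3: D vs G — 2–17, G advances.
Round 4: G vs E — 19–0, G advances.
G survives the agenda.

G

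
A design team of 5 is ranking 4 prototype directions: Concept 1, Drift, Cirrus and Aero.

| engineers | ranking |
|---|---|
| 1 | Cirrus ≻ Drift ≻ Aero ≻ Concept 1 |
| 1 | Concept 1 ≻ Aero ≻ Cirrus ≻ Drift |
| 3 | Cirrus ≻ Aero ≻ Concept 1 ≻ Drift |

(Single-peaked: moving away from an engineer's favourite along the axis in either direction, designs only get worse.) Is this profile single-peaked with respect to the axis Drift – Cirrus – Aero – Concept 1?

Axis positions: Drift=1, Cirrus=2, Aero=3, Concept 1=4.
Bloc 1 (peak Cirrus at position 2): ranking walks positions 2-1-3-4, expanding outward from the peak — single-peaked.
Bloc 2 (peak Concept 1 at position 4): ranking walks positions 4-3-2-1, expanding outward from the peak — single-peaked.
Bloc 3 (peak Cirrus at position 2): ranking walks positions 2-3-4-1, expanding outward from the peak — single-peaked.
Every ranking is single-peaked on this axis.

yes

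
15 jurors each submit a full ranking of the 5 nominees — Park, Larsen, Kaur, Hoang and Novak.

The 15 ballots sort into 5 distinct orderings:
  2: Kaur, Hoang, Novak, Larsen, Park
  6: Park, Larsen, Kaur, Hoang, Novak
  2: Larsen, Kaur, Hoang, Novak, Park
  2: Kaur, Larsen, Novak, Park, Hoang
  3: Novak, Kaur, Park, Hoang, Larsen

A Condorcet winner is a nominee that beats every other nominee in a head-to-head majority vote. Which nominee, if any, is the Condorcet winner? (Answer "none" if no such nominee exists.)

none

Pairwise majorities:
Park vs Larsen: 6+3 = 9 for Park, 6 for Larsen — Park by 9–6.
Park vs Kaur: 6 for Park, 9 for Kaur — Kaur by 9–6.
Park vs Hoang: 6+2+3 = 11 for Park, 4 for Hoang — Park by 11–4.
Park vs Novak: 6 to 9, Novak.
Larsen vs Kaur: Larsen is ranked higher on 6+2 = 8 ballots, Kaur on 7. Larsen wins 8–7.
Larsen vs Hoang: 10 to 5, Larsen.
Larsen vs Novak: 6+2+2 = 10 for Larsen, 5 for Novak — Larsen by 10–5.
Kaur vs Hoang: Kaur preferred on 2+6+2+2+3 = 15 ballots; Kaur wins 15–0.
Kaur vs Novak: 12 to 3, Kaur.
Hoang vs Novak: 2+6+2 = 10 for Hoang, 5 for Novak — Hoang by 10–5.
Each nominee drops at least one matchup (Park loses to Kaur; Larsen loses to Park; Kaur loses to Larsen; Hoang loses to Park; Novak loses to Larsen); the cycle Park > Larsen > Kaur > Park rules out a Condorcet winner.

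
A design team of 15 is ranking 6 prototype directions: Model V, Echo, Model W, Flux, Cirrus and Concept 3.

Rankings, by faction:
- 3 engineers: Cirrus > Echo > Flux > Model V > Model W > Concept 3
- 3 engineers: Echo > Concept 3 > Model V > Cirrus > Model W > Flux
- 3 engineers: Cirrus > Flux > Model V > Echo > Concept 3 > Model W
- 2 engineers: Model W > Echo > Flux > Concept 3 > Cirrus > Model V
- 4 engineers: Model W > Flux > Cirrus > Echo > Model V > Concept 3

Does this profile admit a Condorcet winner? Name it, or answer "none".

Head-to-head results (15 engineers):
Model V vs Echo: 3 for Model V, 12 for Echo — Echo by 12–3.
Model V vs Model W: 9 to 6, Model V.
Model V vs Flux: Model V is ranked higher on 3 ballots, Flux on 12. Flux wins 12–3.
Model V vs Cirrus: 3 to 12, Cirrus.
Model V vs Concept 3: Model V is ranked higher on 3+3+4 = 10 ballots, Concept 3 on 5. Model V wins 10–5.
Echo vs Model W: 3+3+3 = 9 for Echo, 6 for Model W — Echo by 9–6.
Echo vs Flux: Echo is ranked higher on 3+3+2 = 8 ballots, Flux on 7. Echo wins 8–7.
Echo vs Cirrus: 3+2 = 5 for Echo, 10 for Cirrus — Cirrus by 10–5.
Echo vs Concept 3: 15 to 0, Echo.
Model W vs Flux: 9 to 6, Model W.
Model W vs Cirrus: 6 to 9, Cirrus.
Model W vs Concept 3: 3+2+4 = 9 for Model W, 6 for Concept 3 — Model W by 9–6.
Flux vs Cirrus: Flux preferred on 2+4 = 6 ballots; Cirrus wins 9–6.
Flux vs Concept 3: 12 to 3, Flux.
Cirrus vs Concept 3: Cirrus is ranked higher on 3+3+4 = 10 ballots, Concept 3 on 5. Cirrus wins 10–5.
Only Cirrus has no losses; Cirrus is the Condorcet winner.

Cirrus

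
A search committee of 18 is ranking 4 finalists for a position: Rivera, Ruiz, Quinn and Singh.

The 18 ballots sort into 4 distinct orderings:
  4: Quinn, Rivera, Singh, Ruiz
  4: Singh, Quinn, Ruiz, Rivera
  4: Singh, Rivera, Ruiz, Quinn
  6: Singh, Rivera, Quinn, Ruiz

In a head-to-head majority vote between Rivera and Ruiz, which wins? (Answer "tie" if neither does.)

Ballots ranking Rivera above Ruiz: 4 + 4 + 6 = 14.
Ballots ranking Ruiz above Rivera: 18 − 14 = 4.
Rivera wins the head-to-head 14–4.

Rivera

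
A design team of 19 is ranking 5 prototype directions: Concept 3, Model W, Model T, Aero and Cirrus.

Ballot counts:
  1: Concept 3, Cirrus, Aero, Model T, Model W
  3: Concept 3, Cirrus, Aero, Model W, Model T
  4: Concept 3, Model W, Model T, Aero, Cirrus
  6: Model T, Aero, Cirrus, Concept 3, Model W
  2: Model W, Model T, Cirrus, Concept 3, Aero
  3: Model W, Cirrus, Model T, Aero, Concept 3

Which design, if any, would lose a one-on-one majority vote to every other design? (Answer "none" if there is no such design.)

Pairwise majorities:
Concept 3 vs Model W: Concept 3 is ranked higher on 1+3+4+6 = 14 ballots, Model W on 5. Concept 3 wins 14–5.
Concept 3 vs Model T: Model T, 11–8.
Concept 3–Aero: Concept 3 10–9.
Concept 3 vs Cirrus: Cirrus, 11–8.
Model W vs Model T: 12 to 7, Model W.
Model W vs Aero: 9 to 10, Aero.
Model W–Cirrus: Cirrus 10–9.
Model T vs Aero: Model T, 15–4.
Model T vs Cirrus: Model T is ranked higher on 4+6+2 = 12 ballots, Cirrus on 7. Model T wins 12–7.
Aero vs Cirrus: Aero, 10–9.
Every design wins at least one matchup (Concept 3 beats Model W; Model W beats Model T; Model T beats Concept 3; Aero beats Model W; Cirrus beats Concept 3), so there is no Condorcet loser.

none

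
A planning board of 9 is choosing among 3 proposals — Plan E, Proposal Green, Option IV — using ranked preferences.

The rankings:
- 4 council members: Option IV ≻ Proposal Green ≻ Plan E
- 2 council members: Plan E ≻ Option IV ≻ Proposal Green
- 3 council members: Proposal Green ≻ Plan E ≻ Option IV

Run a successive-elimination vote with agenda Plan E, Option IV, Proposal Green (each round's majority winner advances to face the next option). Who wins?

Proposal Green

Round 1: Plan E vs Option IV — 5–4, Plan E advances.
Round 2: Plan E vs Proposal Green — 2–7, Proposal Green advances.
The agenda winner is Proposal Green.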